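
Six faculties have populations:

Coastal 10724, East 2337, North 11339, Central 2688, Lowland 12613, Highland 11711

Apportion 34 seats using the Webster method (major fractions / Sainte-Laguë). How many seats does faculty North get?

7

Standard divisor 51412/34 ≈ 1512.118; standard quotas: Coastal 7.092, East 1.546, North 7.499, Central 1.778, Lowland 8.341, Highland 7.745.
Rounding to the nearest integer gives Coastal 7, East 2, North 7, Central 2, Lowland 8, Highland 8 — total 34, matching the house size, so no adjustment is needed.
North receives 7.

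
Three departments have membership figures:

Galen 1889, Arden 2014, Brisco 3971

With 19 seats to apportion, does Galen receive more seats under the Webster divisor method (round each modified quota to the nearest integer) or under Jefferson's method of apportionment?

Webster

Webster: Galen 5, Arden 5, Brisco 9.
Jefferson: Galen 4, Arden 5, Brisco 10.
Galen gets 5 under Webster and 4 under Jefferson.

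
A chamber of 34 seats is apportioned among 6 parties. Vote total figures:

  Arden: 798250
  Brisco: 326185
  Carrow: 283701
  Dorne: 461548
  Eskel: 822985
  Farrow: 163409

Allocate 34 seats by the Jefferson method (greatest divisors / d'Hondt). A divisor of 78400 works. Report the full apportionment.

Arden=10, Brisco=4, Carrow=3, Dorne=5, Eskel=10, Farrow=2

With modified divisor 78400: modified quotas Arden 10.182, Brisco 4.161, Carrow 3.619, Dorne 5.887, Eskel 10.497, Farrow 2.084.
Rounding down: Arden 10, Brisco 4, Carrow 3, Dorne 5, Eskel 10, Farrow 2 (total 34).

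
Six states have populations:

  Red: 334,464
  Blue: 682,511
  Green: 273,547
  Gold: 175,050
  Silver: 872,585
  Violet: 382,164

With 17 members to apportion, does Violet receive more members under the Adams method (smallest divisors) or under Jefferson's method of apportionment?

Adams

Adams: Red 2, Blue 4, Green 2, Gold 1, Silver 5, Violet 3.
Jefferson: Red 2, Blue 4, Green 2, Gold 1, Silver 6, Violet 2.
Violet gets 3 under Adams and 2 under Jefferson.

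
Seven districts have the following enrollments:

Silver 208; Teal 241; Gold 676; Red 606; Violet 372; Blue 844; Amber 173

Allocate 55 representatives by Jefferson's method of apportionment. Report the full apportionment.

Standard divisor 3120/55 ≈ 56.727; standard quotas: Silver 3.667, Teal 4.248, Gold 11.917, Red 10.683, Violet 6.558, Blue 14.878, Amber 3.050.
Rounding down gives 3, 4, 11, 10, 6, 14, 3 = 51 seats, so the divisor must be adjusted.
With modified divisor 52.9: modified quotas Silver 3.932, Teal 4.556, Gold 12.779, Red 11.456, Violet 7.032, Blue 15.955, Amber 3.270.
Rounding down: Silver 3, Teal 4, Gold 12, Red 11, Violet 7, Blue 15, Amber 3 (total 55).

Silver 3; Teal 4; Gold 12; Red 11; Violet 7; Blue 15; Amber 3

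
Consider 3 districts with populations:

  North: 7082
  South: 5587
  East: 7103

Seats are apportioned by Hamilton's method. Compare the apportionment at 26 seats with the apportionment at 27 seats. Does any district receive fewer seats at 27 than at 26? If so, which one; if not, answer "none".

South

At 26 seats: North 9, South 8, East 9.
At 27 seats: North 10, South 7, East 10.
South drops from 8 to 7.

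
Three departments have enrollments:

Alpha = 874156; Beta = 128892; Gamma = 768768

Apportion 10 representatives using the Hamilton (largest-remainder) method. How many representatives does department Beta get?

1

Total 1771816; standard divisor 1771816/10 ≈ 177181.6.
Standard quotas: Alpha 4.9337, Beta 0.7275, Gamma 4.3389.
Lower quotas: Alpha 4, Beta 0, Gamma 4 (sum 8, leaving 2 seats).
Remainders in descending order: Alpha 0.9337, Beta 0.7275, Gamma 0.3389.
The surplus seats go to Alpha, Beta.
Beta receives 1.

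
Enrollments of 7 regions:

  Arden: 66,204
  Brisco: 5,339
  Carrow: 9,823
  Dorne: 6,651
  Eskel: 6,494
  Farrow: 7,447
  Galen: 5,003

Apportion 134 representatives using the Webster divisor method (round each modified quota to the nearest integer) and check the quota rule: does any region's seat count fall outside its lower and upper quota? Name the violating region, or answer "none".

Standard quotas: Arden 82.940, Brisco 6.689, Carrow 12.306, Dorne 8.332, Eskel 8.136, Farrow 9.330, Galen 6.268.
Webster allocation: Arden 84, Brisco 7, Carrow 12, Dorne 8, Eskel 8, Farrow 9, Galen 6.
Arden has quota 82.940 (lower 82, upper 83) but receives 84 — outside the quota interval.

Arden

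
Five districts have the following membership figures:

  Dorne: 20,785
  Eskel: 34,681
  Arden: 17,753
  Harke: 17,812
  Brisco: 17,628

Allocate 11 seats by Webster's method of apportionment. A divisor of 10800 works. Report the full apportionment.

With modified divisor 10800: modified quotas Dorne 1.925, Eskel 3.211, Arden 1.644, Harke 1.649, Brisco 1.632.
Rounding to the nearest integer: Dorne 2, Eskel 3, Arden 2, Harke 2, Brisco 2 (total 11).

Dorne 2; Eskel 3; Arden 2; Harke 2; Brisco 2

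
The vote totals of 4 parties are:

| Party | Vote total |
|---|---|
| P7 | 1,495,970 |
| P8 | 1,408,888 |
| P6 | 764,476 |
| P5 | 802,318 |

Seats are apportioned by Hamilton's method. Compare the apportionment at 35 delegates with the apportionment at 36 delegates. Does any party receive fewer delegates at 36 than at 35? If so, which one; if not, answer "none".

At 35 seats: P7 12, P8 11, P6 6, P5 6.
At 36 seats: P7 12, P8 11, P6 6, P5 7.
No party's allocation decreased.

none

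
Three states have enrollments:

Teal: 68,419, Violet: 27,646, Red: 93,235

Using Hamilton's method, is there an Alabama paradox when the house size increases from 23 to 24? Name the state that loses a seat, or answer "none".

At 23 seats: Teal 8, Violet 4, Red 11.
At 24 seats: Teal 9, Violet 3, Red 12.
Violet drops from 4 to 3.

Violet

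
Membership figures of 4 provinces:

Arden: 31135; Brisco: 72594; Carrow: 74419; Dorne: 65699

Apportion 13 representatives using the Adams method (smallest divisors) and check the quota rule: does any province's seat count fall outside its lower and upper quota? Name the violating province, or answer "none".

Standard quotas: Arden 1.660, Brisco 3.870, Carrow 3.967, Dorne 3.503.
Adams allocation: Arden 2, Brisco 4, Carrow 4, Dorne 3.
Every allocation lies between the lower and upper quota.

none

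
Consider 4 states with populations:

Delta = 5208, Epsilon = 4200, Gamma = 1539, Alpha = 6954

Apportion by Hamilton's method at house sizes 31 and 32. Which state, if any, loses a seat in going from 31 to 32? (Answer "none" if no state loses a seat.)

At 31 seats: Delta 9, Epsilon 7, Gamma 3, Alpha 12.
At 32 seats: Delta 9, Epsilon 8, Gamma 3, Alpha 12.
No state's allocation decreased.

none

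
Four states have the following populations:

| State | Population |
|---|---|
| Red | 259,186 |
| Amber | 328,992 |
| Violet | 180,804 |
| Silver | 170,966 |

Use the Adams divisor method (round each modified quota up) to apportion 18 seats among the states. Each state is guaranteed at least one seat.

Red: 5, Amber: 6, Violet: 4, Silver: 3

Standard divisor 939948/18 ≈ 52219.333; standard quotas: Red 4.963, Amber 6.300, Violet 3.462, Silver 3.274.
Rounding up gives 5, 7, 4, 4 = 20 seats, so the divisor must be adjusted.
With modified divisor 58600: modified quotas Red 4.423, Amber 5.614, Violet 3.085, Silver 2.918.
Rounding up: Red 5, Amber 6, Violet 4, Silver 3 (total 18).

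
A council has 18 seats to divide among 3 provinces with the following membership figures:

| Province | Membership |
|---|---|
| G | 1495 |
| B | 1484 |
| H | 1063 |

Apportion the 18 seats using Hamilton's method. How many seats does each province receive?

Standard divisor: 4042 ÷ 18 ≈ 224.556.
Standard quotas: G 6.658, B 6.609, H 4.734.
Lower quotas: G 6, B 6, H 4 (sum 16, leaving 2 seats).
Remainders in descending order: H 0.734, G 0.658, B 0.609.
Largest remainders: H, G receive the extra seats.

G=7, B=6, H=5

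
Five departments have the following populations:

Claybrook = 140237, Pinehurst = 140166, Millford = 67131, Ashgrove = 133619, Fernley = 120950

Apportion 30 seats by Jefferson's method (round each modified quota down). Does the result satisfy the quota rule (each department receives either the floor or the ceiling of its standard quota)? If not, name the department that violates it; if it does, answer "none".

none

Standard quotas: Claybrook 6.987, Pinehurst 6.984, Millford 3.345, Ashgrove 6.658, Fernley 6.026.
Jefferson allocation: Claybrook 7, Pinehurst 7, Millford 3, Ashgrove 7, Fernley 6.
Every allocation lies between the lower and upper quota.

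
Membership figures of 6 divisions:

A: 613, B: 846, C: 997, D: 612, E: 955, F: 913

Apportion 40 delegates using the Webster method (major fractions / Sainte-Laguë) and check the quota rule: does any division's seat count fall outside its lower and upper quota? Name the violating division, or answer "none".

none

Standard quotas: A 4.968, B 6.856, C 8.079, D 4.959, E 7.739, F 7.399.
Webster allocation: A 5, B 7, C 8, D 5, E 8, F 7.
Every allocation lies between the lower and upper quota.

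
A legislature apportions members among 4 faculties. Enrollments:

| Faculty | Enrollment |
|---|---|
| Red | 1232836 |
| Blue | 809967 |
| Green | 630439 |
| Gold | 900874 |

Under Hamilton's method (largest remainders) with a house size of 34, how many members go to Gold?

The standard divisor is 3574116/34 ≈ 105121.059.
Standard quotas: Red 11.7278, Blue 7.7051, Green 5.9973, Gold 8.5699.
Lower quotas: Red 11, Blue 7, Green 5, Gold 8 (sum 31, leaving 3 seats).
Remainders in descending order: Green 0.9973, Red 0.7278, Blue 0.7051, Gold 0.5699.
Largest remainders: Green, Red, Blue receive the extra seats.
Gold receives 8.

8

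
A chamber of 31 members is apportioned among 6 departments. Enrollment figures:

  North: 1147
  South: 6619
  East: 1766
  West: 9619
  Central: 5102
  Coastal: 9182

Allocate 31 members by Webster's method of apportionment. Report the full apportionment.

Standard divisor 33435/31 ≈ 1078.548; standard quotas: North 1.063, South 6.137, East 1.637, West 8.918, Central 4.730, Coastal 8.513.
Rounding to the nearest integer gives 1, 6, 2, 9, 5, 9 = 32 seats, so the divisor must be adjusted.
With modified divisor 1100: modified quotas North 1.043, South 6.017, East 1.605, West 8.745, Central 4.638, Coastal 8.347.
Rounding to the nearest integer: North 1, South 6, East 2, West 9, Central 5, Coastal 8 (total 31).

North: 1; South: 6; East: 2; West: 9; Central: 5; Coastal: 8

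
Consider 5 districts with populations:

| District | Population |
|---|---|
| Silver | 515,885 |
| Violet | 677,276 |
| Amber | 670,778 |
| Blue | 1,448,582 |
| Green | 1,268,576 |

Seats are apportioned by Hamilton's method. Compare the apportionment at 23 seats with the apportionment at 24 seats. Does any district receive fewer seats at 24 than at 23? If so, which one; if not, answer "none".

Violet

At 23 seats: Silver 3, Violet 4, Amber 3, Blue 7, Green 6.
At 24 seats: Silver 3, Violet 3, Amber 3, Blue 8, Green 7.
Violet drops from 4 to 3.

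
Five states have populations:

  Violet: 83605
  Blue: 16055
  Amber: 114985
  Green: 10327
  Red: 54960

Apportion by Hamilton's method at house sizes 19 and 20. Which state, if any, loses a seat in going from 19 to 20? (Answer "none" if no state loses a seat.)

none

At 19 seats: Violet 5, Blue 1, Amber 8, Green 1, Red 4.
At 20 seats: Violet 6, Blue 1, Amber 8, Green 1, Red 4.
No state's allocation decreased.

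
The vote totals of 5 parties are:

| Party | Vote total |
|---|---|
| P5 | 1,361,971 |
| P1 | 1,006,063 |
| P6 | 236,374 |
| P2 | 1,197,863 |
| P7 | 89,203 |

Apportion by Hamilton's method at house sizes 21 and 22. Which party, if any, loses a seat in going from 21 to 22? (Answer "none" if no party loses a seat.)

At 21 seats: P5 7, P1 5, P6 1, P2 7, P7 1.
At 22 seats: P5 8, P1 6, P6 1, P2 7, P7 0.
P7 drops from 1 to 0.

P7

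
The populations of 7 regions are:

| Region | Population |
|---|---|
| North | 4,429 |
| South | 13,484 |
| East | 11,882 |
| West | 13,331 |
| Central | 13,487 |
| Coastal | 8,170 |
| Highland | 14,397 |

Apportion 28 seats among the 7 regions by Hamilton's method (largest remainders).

Standard divisor: 79180 ÷ 28 ≈ 2827.857.
Standard quotas: North 1.5662, South 4.7683, East 4.2018, West 4.7142, Central 4.7693, Coastal 2.8891, Highland 5.0911.
Lower quotas: North 1, South 4, East 4, West 4, Central 4, Coastal 2, Highland 5 (sum 24, leaving 4 seats).
Remainders in descending order: Coastal 0.8891, Central 0.7693, South 0.7683, West 0.7142, North 0.5662, East 0.2018, Highland 0.0911.
Largest remainders: Coastal, Central, South, West receive the extra seats.

North: 1, South: 5, East: 4, West: 5, Central: 5, Coastal: 3, Highland: 5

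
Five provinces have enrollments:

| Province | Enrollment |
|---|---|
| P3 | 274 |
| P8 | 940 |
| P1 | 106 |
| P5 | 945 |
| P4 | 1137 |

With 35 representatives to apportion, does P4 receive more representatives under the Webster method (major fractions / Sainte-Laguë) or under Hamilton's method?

Webster: P3 3, P8 10, P1 1, P5 10, P4 11.
Hamilton: P3 3, P8 9, P1 1, P5 10, P4 12.
P4 gets 11 under Webster and 12 under Hamilton.

Hamilton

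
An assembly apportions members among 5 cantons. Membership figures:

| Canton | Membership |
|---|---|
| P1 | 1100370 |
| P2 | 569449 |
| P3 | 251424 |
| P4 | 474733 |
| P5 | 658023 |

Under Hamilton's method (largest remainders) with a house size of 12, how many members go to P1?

4

The standard divisor is 3053999/12 ≈ 254499.917.
Standard quotas: P1 4.3237, P2 2.2375, P3 0.9879, P4 1.8654, P5 2.5856.
Lower quotas: P1 4, P2 2, P3 0, P4 1, P5 2 (sum 9, leaving 3 seats).
Remainders in descending order: P3 0.9879, P4 0.8654, P5 0.5856, P1 0.3237, P2 0.2375.
Largest remainders: P3, P4, P5 receive the extra seats.
P1 receives 4.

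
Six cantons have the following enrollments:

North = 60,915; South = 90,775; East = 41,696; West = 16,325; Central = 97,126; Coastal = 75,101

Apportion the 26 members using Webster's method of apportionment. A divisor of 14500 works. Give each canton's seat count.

North 4, South 6, East 3, West 1, Central 7, Coastal 5

With modified divisor 14500: modified quotas North 4.201, South 6.260, East 2.876, West 1.126, Central 6.698, Coastal 5.179.
Rounding to the nearest integer: North 4, South 6, East 3, West 1, Central 7, Coastal 5 (total 26).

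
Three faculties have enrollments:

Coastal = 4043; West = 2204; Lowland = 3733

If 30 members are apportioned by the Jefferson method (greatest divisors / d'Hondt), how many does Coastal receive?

Standard divisor 9980/30 ≈ 332.667; standard quotas: Coastal 12.153, West 6.625, Lowland 11.221.
Rounding down gives 12, 6, 11 = 29 seats, so the divisor must be adjusted.
With modified divisor 313: modified quotas Coastal 12.917, West 7.042, Lowland 11.927.
Rounding down: Coastal 12, West 7, Lowland 11 (total 30).
Coastal receives 12.

12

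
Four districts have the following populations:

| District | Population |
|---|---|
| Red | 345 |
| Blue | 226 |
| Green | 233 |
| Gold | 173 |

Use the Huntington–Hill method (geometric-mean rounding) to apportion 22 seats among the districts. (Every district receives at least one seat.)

Red 8, Blue 5, Green 5, Gold 4

With divisor 44: modified quotas Red 7.841, Blue 5.136, Green 5.295, Gold 3.932.
Geometric-mean thresholds: Red √(7·8)=7.483, Blue √(5·6)=5.477, Green √(5·6)=5.477, Gold √(3·4)=3.464.
Each quota rounded against its threshold gives Red 8, Blue 5, Green 5, Gold 4 (total 22).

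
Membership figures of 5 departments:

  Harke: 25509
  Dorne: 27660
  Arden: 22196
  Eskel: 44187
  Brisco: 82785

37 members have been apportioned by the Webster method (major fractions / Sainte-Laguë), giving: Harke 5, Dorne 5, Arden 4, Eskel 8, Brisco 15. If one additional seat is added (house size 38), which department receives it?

Brisco

Priority for the next seat is population ÷ (current seats + 0.5).
Priorities: Harke 4638.000, Dorne 5029.091, Arden 4932.444, Eskel 5198.471, Brisco 5340.968.
Highest priority: Brisco.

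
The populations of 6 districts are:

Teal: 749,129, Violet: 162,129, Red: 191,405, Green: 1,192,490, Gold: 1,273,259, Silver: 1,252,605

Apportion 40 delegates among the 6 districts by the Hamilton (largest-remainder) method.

Total 4821017; standard divisor 4821017/40 ≈ 120525.425.
Standard quotas: Teal 6.2155, Violet 1.3452, Red 1.5881, Green 9.8941, Gold 10.5642, Silver 10.3929.
Lower quotas: Teal 6, Violet 1, Red 1, Green 9, Gold 10, Silver 10 (sum 37, leaving 3 seats).
Remainders in descending order: Green 0.8941, Red 0.5881, Gold 0.5642, Silver 0.3929, Violet 0.3452, Teal 0.2155.
The surplus seats go to Green, Red, Gold.

Teal 6, Violet 1, Red 2, Green 10, Gold 11, Silver 10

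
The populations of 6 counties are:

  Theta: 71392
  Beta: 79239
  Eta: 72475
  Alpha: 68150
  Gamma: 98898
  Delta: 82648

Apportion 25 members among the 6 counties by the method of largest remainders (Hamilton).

Theta: 4, Beta: 4, Eta: 4, Alpha: 4, Gamma: 5, Delta: 4

Total 472802; standard divisor 472802/25 ≈ 18912.08.
Standard quotas: Theta 3.7749, Beta 4.1899, Eta 3.8322, Alpha 3.6035, Gamma 5.2294, Delta 4.3701.
Lower quotas: Theta 3, Beta 4, Eta 3, Alpha 3, Gamma 5, Delta 4 (sum 22, leaving 3 seats).
Remainders in descending order: Eta 0.8322, Theta 0.7749, Alpha 0.6035, Delta 0.3701, Gamma 0.2294, Beta 0.1899.
Largest remainders: Eta, Theta, Alpha receive the extra seats.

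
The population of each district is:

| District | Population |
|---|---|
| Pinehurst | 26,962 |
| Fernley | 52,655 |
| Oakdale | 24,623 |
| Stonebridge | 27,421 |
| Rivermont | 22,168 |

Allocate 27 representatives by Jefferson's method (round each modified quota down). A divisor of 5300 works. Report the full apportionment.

Pinehurst=5; Fernley=9; Oakdale=4; Stonebridge=5; Rivermont=4

With modified divisor 5300: modified quotas Pinehurst 5.087, Fernley 9.935, Oakdale 4.646, Stonebridge 5.174, Rivermont 4.183.
Rounding down: Pinehurst 5, Fernley 9, Oakdale 4, Stonebridge 5, Rivermont 4 (total 27).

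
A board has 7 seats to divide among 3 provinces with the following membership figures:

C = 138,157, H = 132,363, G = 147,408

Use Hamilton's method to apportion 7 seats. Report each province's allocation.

Standard divisor: 417928 ÷ 7 = 59704.
Standard quotas: C 2.3140, H 2.2170, G 2.4690.
Lower quotas: C 2, H 2, G 2 (sum 6, leaving 1 seat).
Remainders in descending order: G 0.4690, C 0.3140, H 0.2170.
The surplus seat goes to G.

C 2; H 2; G 3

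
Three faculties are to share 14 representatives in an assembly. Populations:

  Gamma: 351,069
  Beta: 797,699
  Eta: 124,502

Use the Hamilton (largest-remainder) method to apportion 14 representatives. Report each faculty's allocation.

Gamma 4, Beta 9, Eta 1

The standard divisor is 1273270/14 ≈ 90947.857.
Standard quotas: Gamma 3.8601, Beta 8.7709, Eta 1.3689.
Lower quotas: Gamma 3, Beta 8, Eta 1 (sum 12, leaving 2 seats).
Remainders in descending order: Gamma 0.8601, Beta 0.7709, Eta 0.3689.
The surplus seats go to Gamma, Beta.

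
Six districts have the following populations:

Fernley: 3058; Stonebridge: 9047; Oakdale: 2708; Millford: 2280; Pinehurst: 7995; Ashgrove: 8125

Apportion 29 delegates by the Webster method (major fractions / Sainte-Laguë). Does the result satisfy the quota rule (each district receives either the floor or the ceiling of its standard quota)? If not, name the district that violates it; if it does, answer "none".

none

Standard quotas: Fernley 2.670, Stonebridge 7.899, Oakdale 2.364, Millford 1.991, Pinehurst 6.981, Ashgrove 7.094.
Webster allocation: Fernley 3, Stonebridge 8, Oakdale 2, Millford 2, Pinehurst 7, Ashgrove 7.
Every allocation lies between the lower and upper quota.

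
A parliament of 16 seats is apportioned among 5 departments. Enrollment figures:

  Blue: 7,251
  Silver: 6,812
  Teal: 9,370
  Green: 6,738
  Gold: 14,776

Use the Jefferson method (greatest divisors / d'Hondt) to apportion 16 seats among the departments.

Standard divisor 44947/16 ≈ 2809.188; standard quotas: Blue 2.581, Silver 2.425, Teal 3.335, Green 2.399, Gold 5.260.
Rounding down gives 2, 2, 3, 2, 5 = 14 seats, so the divisor must be adjusted.
With modified divisor 2400: modified quotas Blue 3.021, Silver 2.838, Teal 3.904, Green 2.808, Gold 6.157.
Rounding down: Blue 3, Silver 2, Teal 3, Green 2, Gold 6 (total 16).

Blue 3, Silver 2, Teal 3, Green 2, Gold 6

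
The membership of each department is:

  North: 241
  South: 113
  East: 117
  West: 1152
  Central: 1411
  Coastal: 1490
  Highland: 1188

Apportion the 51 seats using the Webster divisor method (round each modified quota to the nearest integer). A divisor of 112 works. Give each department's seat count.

With modified divisor 112: modified quotas North 2.152, South 1.009, East 1.045, West 10.286, Central 12.598, Coastal 13.304, Highland 10.607.
Rounding to the nearest integer: North 2, South 1, East 1, West 10, Central 13, Coastal 13, Highland 11 (total 51).

North: 2; South: 1; East: 1; West: 10; Central: 13; Coastal: 13; Highland: 11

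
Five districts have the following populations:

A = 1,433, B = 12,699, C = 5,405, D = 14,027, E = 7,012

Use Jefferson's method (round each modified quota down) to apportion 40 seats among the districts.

Standard divisor 40576/40 ≈ 1014.4; standard quotas: A 1.413, B 12.519, C 5.328, D 13.828, E 6.912.
Rounding down gives 1, 12, 5, 13, 6 = 37 seats, so the divisor must be adjusted.
With modified divisor 960: modified quotas A 1.493, B 13.228, C 5.630, D 14.611, E 7.304.
Rounding down: A 1, B 13, C 5, D 14, E 7 (total 40).

A=1, B=13, C=5, D=14, E=7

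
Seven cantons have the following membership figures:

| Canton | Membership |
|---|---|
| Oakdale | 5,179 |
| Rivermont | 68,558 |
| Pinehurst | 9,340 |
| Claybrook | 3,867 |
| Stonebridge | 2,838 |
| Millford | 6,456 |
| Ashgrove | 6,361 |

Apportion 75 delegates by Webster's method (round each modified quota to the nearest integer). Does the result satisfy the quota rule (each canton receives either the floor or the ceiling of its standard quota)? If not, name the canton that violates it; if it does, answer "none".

Rivermont

Standard quotas: Oakdale 3.786, Rivermont 50.116, Pinehurst 6.828, Claybrook 2.827, Stonebridge 2.075, Millford 4.719, Ashgrove 4.650.
Webster allocation: Oakdale 4, Rivermont 49, Pinehurst 7, Claybrook 3, Stonebridge 2, Millford 5, Ashgrove 5.
Rivermont has quota 50.116 (lower 50, upper 51) but receives 49 — outside the quota interval.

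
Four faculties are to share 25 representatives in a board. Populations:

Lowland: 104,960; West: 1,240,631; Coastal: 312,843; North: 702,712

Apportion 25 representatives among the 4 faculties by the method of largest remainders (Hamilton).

Lowland 1, West 13, Coastal 3, North 8

Standard divisor: 2361146 ÷ 25 ≈ 94445.84.
Standard quotas: Lowland 1.1113, West 13.1359, Coastal 3.3124, North 7.4404.
Lower quotas: Lowland 1, West 13, Coastal 3, North 7 (sum 24, leaving 1 seat).
Remainders in descending order: North 0.4404, Coastal 0.3124, West 0.1359, Lowland 0.1113.
The surplus seat goes to North.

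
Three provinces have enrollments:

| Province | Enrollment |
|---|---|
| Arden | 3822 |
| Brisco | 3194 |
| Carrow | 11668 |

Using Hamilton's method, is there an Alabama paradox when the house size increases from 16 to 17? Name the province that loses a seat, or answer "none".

none

At 16 seats: Arden 3, Brisco 3, Carrow 10.
At 17 seats: Arden 3, Brisco 3, Carrow 11.
No province's allocation decreased.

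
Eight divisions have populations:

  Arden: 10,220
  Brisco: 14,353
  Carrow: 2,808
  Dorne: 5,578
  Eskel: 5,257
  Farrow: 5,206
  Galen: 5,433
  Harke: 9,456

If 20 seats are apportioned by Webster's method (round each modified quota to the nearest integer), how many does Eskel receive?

Standard divisor 58311/20 ≈ 2915.55; standard quotas: Arden 3.505, Brisco 4.923, Carrow 0.963, Dorne 1.913, Eskel 1.803, Farrow 1.786, Galen 1.863, Harke 3.243.
Rounding to the nearest integer gives 4, 5, 1, 2, 2, 2, 2, 3 = 21 seats, so the divisor must be adjusted.
With modified divisor 3100: modified quotas Arden 3.297, Brisco 4.630, Carrow 0.906, Dorne 1.799, Eskel 1.696, Farrow 1.679, Galen 1.753, Harke 3.050.
Rounding to the nearest integer: Arden 3, Brisco 5, Carrow 1, Dorne 2, Eskel 2, Farrow 2, Galen 2, Harke 3 (total 20).
Eskel receives 2.

2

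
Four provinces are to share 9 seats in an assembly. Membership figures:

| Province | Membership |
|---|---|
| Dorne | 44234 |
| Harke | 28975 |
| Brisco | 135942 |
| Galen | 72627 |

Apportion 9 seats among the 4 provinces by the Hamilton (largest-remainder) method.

Dorne: 2, Harke: 1, Brisco: 4, Galen: 2

Standard divisor: 281778 ÷ 9 ≈ 31308.667.
Standard quotas: Dorne 1.4128, Harke 0.9255, Brisco 4.3420, Galen 2.3197.
Lower quotas: Dorne 1, Harke 0, Brisco 4, Galen 2 (sum 7, leaving 2 seats).
Remainders in descending order: Harke 0.9255, Dorne 0.4128, Brisco 0.3420, Galen 0.3197.
Largest remainders: Harke, Dorne receive the extra seats.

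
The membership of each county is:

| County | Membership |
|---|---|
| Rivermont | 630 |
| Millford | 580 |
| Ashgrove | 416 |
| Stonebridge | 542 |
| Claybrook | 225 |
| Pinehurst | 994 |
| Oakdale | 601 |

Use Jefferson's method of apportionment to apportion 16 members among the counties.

Standard divisor 3988/16 ≈ 249.25; standard quotas: Rivermont 2.528, Millford 2.327, Ashgrove 1.669, Stonebridge 2.175, Claybrook 0.903, Pinehurst 3.988, Oakdale 2.411.
Rounding down gives 2, 2, 1, 2, 0, 3, 2 = 12 seats, so the divisor must be adjusted.
With modified divisor 204: modified quotas Rivermont 3.088, Millford 2.843, Ashgrove 2.039, Stonebridge 2.657, Claybrook 1.103, Pinehurst 4.873, Oakdale 2.946.
Rounding down: Rivermont 3, Millford 2, Ashgrove 2, Stonebridge 2, Claybrook 1, Pinehurst 4, Oakdale 2 (total 16).

Rivermont 3, Millford 2, Ashgrove 2, Stonebridge 2, Claybrook 1, Pinehurst 4, Oakdale 2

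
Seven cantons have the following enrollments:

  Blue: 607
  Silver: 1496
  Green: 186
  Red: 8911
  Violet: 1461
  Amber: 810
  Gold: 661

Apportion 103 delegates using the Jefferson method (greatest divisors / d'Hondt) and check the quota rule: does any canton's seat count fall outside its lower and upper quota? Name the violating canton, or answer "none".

Red

Standard quotas: Blue 4.424, Silver 10.903, Green 1.356, Red 64.947, Violet 10.648, Amber 5.904, Gold 4.818.
Jefferson allocation: Blue 4, Silver 11, Green 1, Red 67, Violet 10, Amber 6, Gold 4.
Red has quota 64.947 (lower 64, upper 65) but receives 67 — outside the quota interval.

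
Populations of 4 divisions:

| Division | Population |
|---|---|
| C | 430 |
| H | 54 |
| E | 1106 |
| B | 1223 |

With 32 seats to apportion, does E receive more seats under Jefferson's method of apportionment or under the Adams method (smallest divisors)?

Jefferson: C 5, H 0, E 13, B 14.
Adams: C 5, H 1, E 12, B 14.
E gets 13 under Jefferson and 12 under Adams.

Jefferson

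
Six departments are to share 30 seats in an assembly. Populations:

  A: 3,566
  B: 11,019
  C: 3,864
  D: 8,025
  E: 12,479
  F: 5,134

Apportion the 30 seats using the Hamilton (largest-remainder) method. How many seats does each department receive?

Total 44087; standard divisor 44087/30 ≈ 1469.567.
Standard quotas: A 2.4266, B 7.4981, C 2.6293, D 5.4608, E 8.4916, F 3.4935.
Lower quotas: A 2, B 7, C 2, D 5, E 8, F 3 (sum 27, leaving 3 seats).
Remainders in descending order: C 0.6293, B 0.4981, F 0.4935, E 0.4916, D 0.4608, A 0.4266.
Largest remainders: C, B, F receive the extra seats.

A 2, B 8, C 3, D 5, E 8, F 4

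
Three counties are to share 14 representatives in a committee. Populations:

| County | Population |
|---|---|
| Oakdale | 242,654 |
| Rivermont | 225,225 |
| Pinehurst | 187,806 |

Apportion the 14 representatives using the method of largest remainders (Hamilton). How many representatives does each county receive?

Oakdale 5, Rivermont 5, Pinehurst 4

The standard divisor is 655685/14 ≈ 46834.643.
Standard quotas: Oakdale 5.1811, Rivermont 4.8089, Pinehurst 4.0100.
Lower quotas: Oakdale 5, Rivermont 4, Pinehurst 4 (sum 13, leaving 1 seat).
Remainders in descending order: Rivermont 0.8089, Oakdale 0.1811, Pinehurst 0.0100.
The surplus seat goes to Rivermont.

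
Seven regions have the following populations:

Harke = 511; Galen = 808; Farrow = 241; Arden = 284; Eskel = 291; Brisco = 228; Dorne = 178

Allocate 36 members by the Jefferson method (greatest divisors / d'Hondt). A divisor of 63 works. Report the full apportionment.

Harke 8; Galen 12; Farrow 3; Arden 4; Eskel 4; Brisco 3; Dorne 2

With modified divisor 63: modified quotas Harke 8.111, Galen 12.825, Farrow 3.825, Arden 4.508, Eskel 4.619, Brisco 3.619, Dorne 2.825.
Rounding down: Harke 8, Galen 12, Farrow 3, Arden 4, Eskel 4, Brisco 3, Dorne 2 (total 36).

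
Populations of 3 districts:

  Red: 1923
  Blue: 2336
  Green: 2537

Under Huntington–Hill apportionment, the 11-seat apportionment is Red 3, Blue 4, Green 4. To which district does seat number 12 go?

Priority for the next seat is population ÷ (√(s·(s+1))).
Priorities: Red 555.122, Blue 522.345, Green 567.290.
Highest priority: Green.

Green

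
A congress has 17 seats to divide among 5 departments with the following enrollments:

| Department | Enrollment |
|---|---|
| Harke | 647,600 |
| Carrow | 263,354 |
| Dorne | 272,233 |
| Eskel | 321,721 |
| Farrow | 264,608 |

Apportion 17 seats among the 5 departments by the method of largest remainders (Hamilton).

Harke=6, Carrow=2, Dorne=3, Eskel=3, Farrow=3

Standard divisor: 1769516 ÷ 17 ≈ 104089.176.
Standard quotas: Harke 6.2216, Carrow 2.5301, Dorne 2.6154, Eskel 3.0908, Farrow 2.5421.
Lower quotas: Harke 6, Carrow 2, Dorne 2, Eskel 3, Farrow 2 (sum 15, leaving 2 seats).
Remainders in descending order: Dorne 0.6154, Farrow 0.5421, Carrow 0.5301, Harke 0.2216, Eskel 0.0908.
The surplus seats go to Dorne, Farrow.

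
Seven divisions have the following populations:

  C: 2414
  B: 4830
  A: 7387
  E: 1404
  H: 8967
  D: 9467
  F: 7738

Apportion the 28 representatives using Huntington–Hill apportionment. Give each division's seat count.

With divisor 1549: modified quotas C 1.558, B 3.118, A 4.769, E 0.906, H 5.789, D 6.112, F 4.995.
Geometric-mean thresholds: C √(1·2)=1.414, B √(3·4)=3.464, A √(4·5)=4.472, E (min 1), H √(5·6)=5.477, D √(6·7)=6.481, F √(4·5)=4.472.
Each quota rounded against its threshold gives C 2, B 3, A 5, E 1, H 6, D 6, F 5 (total 28).

C 2, B 3, A 5, E 1, H 6, D 6, F 5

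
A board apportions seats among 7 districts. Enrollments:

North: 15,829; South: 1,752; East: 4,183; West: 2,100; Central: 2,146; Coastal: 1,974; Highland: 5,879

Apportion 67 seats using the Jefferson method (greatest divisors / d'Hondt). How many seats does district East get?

Standard divisor 33863/67 ≈ 505.418; standard quotas: North 31.319, South 3.466, East 8.276, West 4.155, Central 4.246, Coastal 3.906, Highland 11.632.
Rounding down gives 31, 3, 8, 4, 4, 3, 11 = 64 seats, so the divisor must be adjusted.
With modified divisor 480: modified quotas North 32.977, South 3.650, East 8.715, West 4.375, Central 4.471, Coastal 4.112, Highland 12.248.
Rounding down: North 32, South 3, East 8, West 4, Central 4, Coastal 4, Highland 12 (total 67).
East receives 8.

8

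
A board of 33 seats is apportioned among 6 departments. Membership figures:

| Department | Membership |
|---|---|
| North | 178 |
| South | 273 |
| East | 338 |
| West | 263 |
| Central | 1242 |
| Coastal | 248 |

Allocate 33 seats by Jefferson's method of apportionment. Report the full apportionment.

North 2, South 3, East 4, West 3, Central 18, Coastal 3

Standard divisor 2542/33 ≈ 77.03; standard quotas: North 2.311, South 3.544, East 4.388, West 3.414, Central 16.124, Coastal 3.220.
Rounding down gives 2, 3, 4, 3, 16, 3 = 31 seats, so the divisor must be adjusted.
With modified divisor 68.6: modified quotas North 2.595, South 3.980, East 4.927, West 3.834, Central 18.105, Coastal 3.615.
Rounding down: North 2, South 3, East 4, West 3, Central 18, Coastal 3 (total 33).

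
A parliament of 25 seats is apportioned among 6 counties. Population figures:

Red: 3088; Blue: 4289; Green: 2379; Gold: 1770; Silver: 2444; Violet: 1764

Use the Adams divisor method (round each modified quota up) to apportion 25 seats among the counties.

Standard divisor 15734/25 ≈ 629.36; standard quotas: Red 4.907, Blue 6.815, Green 3.780, Gold 2.812, Silver 3.883, Violet 2.803.
Rounding up gives 5, 7, 4, 3, 4, 3 = 26 seats, so the divisor must be adjusted.
With modified divisor 740: modified quotas Red 4.173, Blue 5.796, Green 3.215, Gold 2.392, Silver 3.303, Violet 2.384.
Rounding up: Red 5, Blue 6, Green 4, Gold 3, Silver 4, Violet 3 (total 25).

Red=5, Blue=6, Green=4, Gold=3, Silver=4, Violet=3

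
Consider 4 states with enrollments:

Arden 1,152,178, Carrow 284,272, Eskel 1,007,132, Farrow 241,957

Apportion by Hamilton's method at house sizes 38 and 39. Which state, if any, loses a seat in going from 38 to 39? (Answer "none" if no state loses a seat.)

Farrow

At 38 seats: Arden 16, Carrow 4, Eskel 14, Farrow 4.
At 39 seats: Arden 17, Carrow 4, Eskel 15, Farrow 3.
Farrow drops from 4 to 3.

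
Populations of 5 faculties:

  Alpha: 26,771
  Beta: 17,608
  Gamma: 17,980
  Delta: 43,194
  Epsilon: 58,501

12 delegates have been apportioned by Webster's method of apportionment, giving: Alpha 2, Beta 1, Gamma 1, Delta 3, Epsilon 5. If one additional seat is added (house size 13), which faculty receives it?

Delta

Priority for the next seat is population ÷ (current seats + 0.5).
Priorities: Alpha 10708.400, Beta 11738.667, Gamma 11986.667, Delta 12341.143, Epsilon 10636.545.
Highest priority: Delta.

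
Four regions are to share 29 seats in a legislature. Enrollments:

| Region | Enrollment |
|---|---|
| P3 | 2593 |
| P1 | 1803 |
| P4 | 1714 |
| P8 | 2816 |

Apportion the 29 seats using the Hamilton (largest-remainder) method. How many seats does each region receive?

P3 8, P1 6, P4 6, P8 9

The standard divisor is 8926/29 ≈ 307.793.
Standard quotas: P3 8.424, P1 5.858, P4 5.569, P8 9.149.
Lower quotas: P3 8, P1 5, P4 5, P8 9 (sum 27, leaving 2 seats).
Remainders in descending order: P1 0.858, P4 0.569, P3 0.424, P8 0.149.
Largest remainders: P1, P4 receive the extra seats.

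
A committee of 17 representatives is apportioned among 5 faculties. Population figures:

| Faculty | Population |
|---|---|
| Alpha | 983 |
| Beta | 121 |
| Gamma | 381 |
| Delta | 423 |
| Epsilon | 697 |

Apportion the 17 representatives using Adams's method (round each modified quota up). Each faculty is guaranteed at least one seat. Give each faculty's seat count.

Standard divisor 2605/17 ≈ 153.235; standard quotas: Alpha 6.415, Beta 0.790, Gamma 2.486, Delta 2.760, Epsilon 4.549.
Rounding up gives 7, 1, 3, 3, 5 = 19 seats, so the divisor must be adjusted.
With modified divisor 180: modified quotas Alpha 5.461, Beta 0.672, Gamma 2.117, Delta 2.350, Epsilon 3.872.
Rounding up: Alpha 6, Beta 1, Gamma 3, Delta 3, Epsilon 4 (total 17).

Alpha 6; Beta 1; Gamma 3; Delta 3; Epsilon 4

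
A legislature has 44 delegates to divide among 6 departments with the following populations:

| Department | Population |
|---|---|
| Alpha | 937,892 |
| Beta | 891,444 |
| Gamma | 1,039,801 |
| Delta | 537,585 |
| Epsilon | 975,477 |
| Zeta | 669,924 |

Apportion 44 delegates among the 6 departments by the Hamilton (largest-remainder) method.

Alpha 8, Beta 8, Gamma 9, Delta 5, Epsilon 8, Zeta 6

The standard divisor is 5052123/44 ≈ 114820.977.
Standard quotas: Alpha 8.1683, Beta 7.7638, Gamma 9.0558, Delta 4.6819, Epsilon 8.4956, Zeta 5.8345.
Lower quotas: Alpha 8, Beta 7, Gamma 9, Delta 4, Epsilon 8, Zeta 5 (sum 41, leaving 3 seats).
Remainders in descending order: Zeta 0.8345, Beta 0.7638, Delta 0.6819, Epsilon 0.4956, Alpha 0.1683, Gamma 0.0558.
The surplus seats go to Zeta, Beta, Delta.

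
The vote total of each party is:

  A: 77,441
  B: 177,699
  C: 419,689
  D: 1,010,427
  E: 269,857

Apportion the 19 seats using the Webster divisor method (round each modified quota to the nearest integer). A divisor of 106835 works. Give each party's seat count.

With modified divisor 106835: modified quotas A 0.725, B 1.663, C 3.928, D 9.458, E 2.526.
Rounding to the nearest integer: A 1, B 2, C 4, D 9, E 3 (total 19).

A=1; B=2; C=4; D=9; E=3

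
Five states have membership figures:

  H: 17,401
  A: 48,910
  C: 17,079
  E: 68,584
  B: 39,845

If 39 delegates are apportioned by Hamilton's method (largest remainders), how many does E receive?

14

The standard divisor is 191819/39 ≈ 4918.436.
Standard quotas: H 3.5379, A 9.9442, C 3.4724, E 13.9443, B 8.1012.
Lower quotas: H 3, A 9, C 3, E 13, B 8 (sum 36, leaving 3 seats).
Remainders in descending order: E 0.9443, A 0.9442, H 0.5379, C 0.4724, B 0.1012.
The surplus seats go to E, A, H.
E receives 14.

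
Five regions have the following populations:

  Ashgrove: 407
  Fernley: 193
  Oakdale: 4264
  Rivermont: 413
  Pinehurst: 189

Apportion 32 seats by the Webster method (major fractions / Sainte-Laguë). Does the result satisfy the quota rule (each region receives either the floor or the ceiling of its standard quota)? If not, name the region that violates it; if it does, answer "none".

Oakdale

Standard quotas: Ashgrove 2.383, Fernley 1.130, Oakdale 24.963, Rivermont 2.418, Pinehurst 1.106.
Webster allocation: Ashgrove 2, Fernley 1, Oakdale 26, Rivermont 2, Pinehurst 1.
Oakdale has quota 24.963 (lower 24, upper 25) but receives 26 — outside the quota interval.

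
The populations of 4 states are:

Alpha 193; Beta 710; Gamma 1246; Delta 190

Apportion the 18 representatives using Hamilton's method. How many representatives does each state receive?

Alpha 2; Beta 5; Gamma 10; Delta 1

The standard divisor is 2339/18 ≈ 129.944.
Standard quotas: Alpha 1.485, Beta 5.464, Gamma 9.589, Delta 1.462.
Lower quotas: Alpha 1, Beta 5, Gamma 9, Delta 1 (sum 16, leaving 2 seats).
Remainders in descending order: Gamma 0.589, Alpha 0.485, Beta 0.464, Delta 0.462.
Largest remainders: Gamma, Alpha receive the extra seats.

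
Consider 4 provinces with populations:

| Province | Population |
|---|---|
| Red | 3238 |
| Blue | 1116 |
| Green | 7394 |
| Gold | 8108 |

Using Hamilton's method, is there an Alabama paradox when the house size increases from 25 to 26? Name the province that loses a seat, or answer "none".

At 25 seats: Red 4, Blue 2, Green 9, Gold 10.
At 26 seats: Red 4, Blue 1, Green 10, Gold 11.
Blue drops from 2 to 1.

Blue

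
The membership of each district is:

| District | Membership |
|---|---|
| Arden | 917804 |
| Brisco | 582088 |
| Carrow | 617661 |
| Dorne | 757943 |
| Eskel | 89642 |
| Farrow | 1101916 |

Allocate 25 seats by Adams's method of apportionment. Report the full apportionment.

Arden 5; Brisco 4; Carrow 4; Dorne 5; Eskel 1; Farrow 6

Standard divisor 4067054/25 ≈ 162682.16; standard quotas: Arden 5.642, Brisco 3.578, Carrow 3.797, Dorne 4.659, Eskel 0.551, Farrow 6.773.
Rounding up gives 6, 4, 4, 5, 1, 7 = 27 seats, so the divisor must be adjusted.
With modified divisor 186600: modified quotas Arden 4.919, Brisco 3.119, Carrow 3.310, Dorne 4.062, Eskel 0.480, Farrow 5.905.
Rounding up: Arden 5, Brisco 4, Carrow 4, Dorne 5, Eskel 1, Farrow 6 (total 25).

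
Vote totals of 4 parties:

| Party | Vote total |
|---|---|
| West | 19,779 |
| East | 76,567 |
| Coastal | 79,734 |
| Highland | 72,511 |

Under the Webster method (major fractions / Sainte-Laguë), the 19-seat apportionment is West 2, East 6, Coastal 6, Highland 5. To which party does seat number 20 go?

Highland

Priority for the next seat is population ÷ (current seats + 0.5).
Priorities: West 7911.600, East 11779.538, Coastal 12266.769, Highland 13183.818.
Highest priority: Highland.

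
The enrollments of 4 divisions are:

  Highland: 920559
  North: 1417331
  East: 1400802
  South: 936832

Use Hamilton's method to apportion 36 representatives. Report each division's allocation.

Highland: 7, North: 11, East: 11, South: 7

The standard divisor is 4675524/36 ≈ 129875.667.
Standard quotas: Highland 7.0880, North 10.9130, East 10.7857, South 7.2133.
Lower quotas: Highland 7, North 10, East 10, South 7 (sum 34, leaving 2 seats).
Remainders in descending order: North 0.9130, East 0.7857, South 0.2133, Highland 0.0880.
The surplus seats go to North, East.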